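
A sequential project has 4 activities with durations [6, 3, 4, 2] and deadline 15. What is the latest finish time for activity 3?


LF(activity 3) = deadline - sum of successor durations
Successors: activities 4 through 4 with durations [2]
Sum of successor durations = 2
LF = 15 - 2 = 13

13


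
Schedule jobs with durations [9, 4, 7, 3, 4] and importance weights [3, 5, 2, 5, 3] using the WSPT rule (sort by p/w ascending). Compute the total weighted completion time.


Compute p/w ratios and sort ascending (WSPT): [(3, 5), (4, 5), (4, 3), (9, 3), (7, 2)]
Compute weighted completion times:
  Job (p=3,w=5): C=3, w*C=5*3=15
  Job (p=4,w=5): C=7, w*C=5*7=35
  Job (p=4,w=3): C=11, w*C=3*11=33
  Job (p=9,w=3): C=20, w*C=3*20=60
  Job (p=7,w=2): C=27, w*C=2*27=54
Total weighted completion time = 197

197


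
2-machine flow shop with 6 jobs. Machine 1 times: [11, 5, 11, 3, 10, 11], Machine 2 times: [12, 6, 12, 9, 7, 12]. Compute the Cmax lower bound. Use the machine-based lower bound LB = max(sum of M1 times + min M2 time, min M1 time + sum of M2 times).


LB1 = sum(M1 times) + min(M2 times) = 51 + 6 = 57
LB2 = min(M1 times) + sum(M2 times) = 3 + 58 = 61
Lower bound = max(LB1, LB2) = max(57, 61) = 61

61


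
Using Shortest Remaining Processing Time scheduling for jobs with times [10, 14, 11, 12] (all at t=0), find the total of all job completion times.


Since all jobs arrive at t=0, SRPT equals SPT ordering.
SPT order: [10, 11, 12, 14]
Completion times:
  Job 1: p=10, C=10
  Job 2: p=11, C=21
  Job 3: p=12, C=33
  Job 4: p=14, C=47
Total completion time = 10 + 21 + 33 + 47 = 111

111


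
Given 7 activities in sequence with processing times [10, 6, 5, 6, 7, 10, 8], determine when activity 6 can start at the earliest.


Activity 6 starts after activities 1 through 5 complete.
Predecessor durations: [10, 6, 5, 6, 7]
ES = 10 + 6 + 5 + 6 + 7 = 34

34


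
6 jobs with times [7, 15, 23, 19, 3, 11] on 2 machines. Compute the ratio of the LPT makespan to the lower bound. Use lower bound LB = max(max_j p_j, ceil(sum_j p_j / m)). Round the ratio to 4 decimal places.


LPT order: [23, 19, 15, 11, 7, 3]
Machine loads after assignment: [41, 37]
LPT makespan = 41
Lower bound = max(max_job, ceil(total/2)) = max(23, 39) = 39
Ratio = 41 / 39 = 1.0513

1.0513


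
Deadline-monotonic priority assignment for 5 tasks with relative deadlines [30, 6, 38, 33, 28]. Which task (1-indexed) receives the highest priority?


Sort tasks by relative deadline (ascending):
  Task 2: deadline = 6
  Task 5: deadline = 28
  Task 1: deadline = 30
  Task 4: deadline = 33
  Task 3: deadline = 38
Priority order (highest first): [2, 5, 1, 4, 3]
Highest priority task = 2

2


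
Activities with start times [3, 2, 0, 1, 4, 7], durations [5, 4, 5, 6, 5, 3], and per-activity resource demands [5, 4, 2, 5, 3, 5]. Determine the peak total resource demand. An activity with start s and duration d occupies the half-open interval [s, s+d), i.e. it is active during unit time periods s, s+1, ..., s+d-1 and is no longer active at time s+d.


Each activity i is active on [start_i, start_i + duration_i).
Compute total resource usage per time slot:
  t=0: active resources = [2], total = 2
  t=1: active resources = [2, 5], total = 7
  t=2: active resources = [4, 2, 5], total = 11
  t=3: active resources = [5, 4, 2, 5], total = 16
  t=4: active resources = [5, 4, 2, 5, 3], total = 19
  t=5: active resources = [5, 4, 5, 3], total = 17
  t=6: active resources = [5, 5, 3], total = 13
  t=7: active resources = [5, 3, 5], total = 13
  t=8: active resources = [3, 5], total = 8
  t=9: active resources = [5], total = 5
Peak resource demand = 19

19


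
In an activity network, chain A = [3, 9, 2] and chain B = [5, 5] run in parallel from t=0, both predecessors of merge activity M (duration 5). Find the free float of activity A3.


ES(A3) = sum of predecessors on chain A = 12
EF(A3) = ES + duration = 12 + 2 = 14
Successor of A3 is M. ES(M) = max(sum(A), sum(B)) = max(14, 10) = 14
Free float = ES(successor) - EF(current) = 14 - 14 = 0

0


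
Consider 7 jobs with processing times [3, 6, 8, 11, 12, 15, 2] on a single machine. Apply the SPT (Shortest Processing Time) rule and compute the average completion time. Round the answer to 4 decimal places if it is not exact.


Sort jobs by processing time (SPT order): [2, 3, 6, 8, 11, 12, 15]
Compute completion times sequentially:
  Job 1: processing = 2, completes at 2
  Job 2: processing = 3, completes at 5
  Job 3: processing = 6, completes at 11
  Job 4: processing = 8, completes at 19
  Job 5: processing = 11, completes at 30
  Job 6: processing = 12, completes at 42
  Job 7: processing = 15, completes at 57
Sum of completion times = 166
Average completion time = 166/7 = 23.7143

23.7143


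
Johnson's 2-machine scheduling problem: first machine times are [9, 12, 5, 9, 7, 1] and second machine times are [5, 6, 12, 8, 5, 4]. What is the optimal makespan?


Apply Johnson's rule:
  Group 1 (a <= b): [(6, 1, 4), (3, 5, 12)]
  Group 2 (a > b): [(4, 9, 8), (2, 12, 6), (1, 9, 5), (5, 7, 5)]
Optimal job order: [6, 3, 4, 2, 1, 5]
Schedule:
  Job 6: M1 done at 1, M2 done at 5
  Job 3: M1 done at 6, M2 done at 18
  Job 4: M1 done at 15, M2 done at 26
  Job 2: M1 done at 27, M2 done at 33
  Job 1: M1 done at 36, M2 done at 41
  Job 5: M1 done at 43, M2 done at 48
Makespan = 48

48


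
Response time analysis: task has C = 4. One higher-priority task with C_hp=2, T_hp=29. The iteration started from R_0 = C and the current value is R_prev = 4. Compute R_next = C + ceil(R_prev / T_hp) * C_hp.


R_next = C + ceil(R_prev / T_hp) * C_hp
ceil(4 / 29) = ceil(0.1379) = 1
Interference = 1 * 2 = 2
R_next = 4 + 2 = 6

6


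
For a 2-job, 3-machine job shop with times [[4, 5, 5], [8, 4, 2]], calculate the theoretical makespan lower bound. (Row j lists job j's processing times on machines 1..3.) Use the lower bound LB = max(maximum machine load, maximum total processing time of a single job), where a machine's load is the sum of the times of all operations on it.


Machine loads:
  Machine 1: 4 + 8 = 12
  Machine 2: 5 + 4 = 9
  Machine 3: 5 + 2 = 7
Max machine load = 12
Job totals:
  Job 1: 14
  Job 2: 14
Max job total = 14
Lower bound = max(12, 14) = 14

14


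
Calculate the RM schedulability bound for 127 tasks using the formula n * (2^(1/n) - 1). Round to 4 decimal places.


Compute 2^(1/127) = 1.0054727730
Subtract 1: 1.0054727730 - 1 = 0.0054727730
Multiply by n: 127 * 0.0054727730 = 0.6950421710
Round to 4 dp: 0.6950

0.6950


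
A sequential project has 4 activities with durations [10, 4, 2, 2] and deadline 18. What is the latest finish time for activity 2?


LF(activity 2) = deadline - sum of successor durations
Successors: activities 3 through 4 with durations [2, 2]
Sum of successor durations = 4
LF = 18 - 4 = 14

14


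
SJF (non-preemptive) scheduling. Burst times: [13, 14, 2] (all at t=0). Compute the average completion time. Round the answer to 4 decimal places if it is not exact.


SJF order (ascending): [2, 13, 14]
Completion times:
  Job 1: burst=2, C=2
  Job 2: burst=13, C=15
  Job 3: burst=14, C=29
Average completion = 46/3 = 15.3333

15.3333


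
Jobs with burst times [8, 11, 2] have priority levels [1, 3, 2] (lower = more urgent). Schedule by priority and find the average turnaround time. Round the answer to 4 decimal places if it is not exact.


Sort by priority (ascending = highest first):
Order: [(1, 8), (2, 2), (3, 11)]
Completion times:
  Priority 1, burst=8, C=8
  Priority 2, burst=2, C=10
  Priority 3, burst=11, C=21
Average turnaround = 39/3 = 13.0

13.0


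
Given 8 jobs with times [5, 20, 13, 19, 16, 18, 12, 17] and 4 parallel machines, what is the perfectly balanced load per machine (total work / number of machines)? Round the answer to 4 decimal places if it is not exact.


Total processing time = 5 + 20 + 13 + 19 + 16 + 18 + 12 + 17 = 120
Number of machines = 4
Ideal balanced load = 120 / 4 = 30.0

30.0


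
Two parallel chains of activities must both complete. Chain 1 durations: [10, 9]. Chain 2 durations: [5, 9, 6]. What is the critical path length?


Path A total = 10 + 9 = 19
Path B total = 5 + 9 + 6 = 20
Critical path = longest path = max(19, 20) = 20

20


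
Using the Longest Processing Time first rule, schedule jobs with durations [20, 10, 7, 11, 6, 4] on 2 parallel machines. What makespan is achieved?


Sort jobs in decreasing order (LPT): [20, 11, 10, 7, 6, 4]
Assign each job to the least loaded machine:
  Machine 1: jobs [20, 7, 4], load = 31
  Machine 2: jobs [11, 10, 6], load = 27
Makespan = max load = 31

31


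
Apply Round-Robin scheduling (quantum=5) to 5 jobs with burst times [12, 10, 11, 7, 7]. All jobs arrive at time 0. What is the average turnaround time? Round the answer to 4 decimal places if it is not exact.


Time quantum = 5
Execution trace:
  J1 runs 5 units, time = 5
  J2 runs 5 units, time = 10
  J3 runs 5 units, time = 15
  J4 runs 5 units, time = 20
  J5 runs 5 units, time = 25
  J1 runs 5 units, time = 30
  J2 runs 5 units, time = 35
  J3 runs 5 units, time = 40
  J4 runs 2 units, time = 42
  J5 runs 2 units, time = 44
  J1 runs 2 units, time = 46
  J3 runs 1 units, time = 47
Finish times: [46, 35, 47, 42, 44]
Average turnaround = 214/5 = 42.8

42.8


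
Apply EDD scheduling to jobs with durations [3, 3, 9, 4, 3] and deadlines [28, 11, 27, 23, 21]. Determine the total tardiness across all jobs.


Sort by due date (EDD order): [(3, 11), (3, 21), (4, 23), (9, 27), (3, 28)]
Compute completion times and tardiness:
  Job 1: p=3, d=11, C=3, tardiness=max(0,3-11)=0
  Job 2: p=3, d=21, C=6, tardiness=max(0,6-21)=0
  Job 3: p=4, d=23, C=10, tardiness=max(0,10-23)=0
  Job 4: p=9, d=27, C=19, tardiness=max(0,19-27)=0
  Job 5: p=3, d=28, C=22, tardiness=max(0,22-28)=0
Total tardiness = 0

0


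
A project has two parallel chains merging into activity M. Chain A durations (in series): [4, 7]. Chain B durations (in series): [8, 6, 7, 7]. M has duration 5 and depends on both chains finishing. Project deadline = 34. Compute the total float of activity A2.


Forward pass: ES(A2) = sum of predecessors on chain A = 4
EF = ES + duration = 4 + 7 = 11
Backward pass: LF(M) = deadline = 34; LS(M) = 34 - 5 = 29
LF(A2) = LS(M) - sum(successors on chain A) = 29 - 0 = 29
LS = LF - duration = 29 - 7 = 22
Total float = LS - ES = 22 - 4 = 18

18


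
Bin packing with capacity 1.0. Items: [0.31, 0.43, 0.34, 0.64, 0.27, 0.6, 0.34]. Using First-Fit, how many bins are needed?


Place items sequentially using First-Fit:
  Item 0.31 -> new Bin 1
  Item 0.43 -> Bin 1 (now 0.74)
  Item 0.34 -> new Bin 2
  Item 0.64 -> Bin 2 (now 0.98)
  Item 0.27 -> new Bin 3
  Item 0.6 -> Bin 3 (now 0.87)
  Item 0.34 -> new Bin 4
Total bins used = 4

4


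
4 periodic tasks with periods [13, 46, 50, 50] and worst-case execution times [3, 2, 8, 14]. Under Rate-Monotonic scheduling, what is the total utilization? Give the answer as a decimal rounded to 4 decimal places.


Compute individual utilizations (exact fractions):
  Task 1: C/T = 3/13 (approx. 0.2308)
  Task 2: C/T = 2/46 = 1/23 (approx. 0.0435)
  Task 3: C/T = 8/50 = 4/25 (approx. 0.16)
  Task 4: C/T = 14/50 = 7/25 (approx. 0.28)
Total utilization U = 3/13 + 1/23 + 4/25 + 7/25 = 5339/7475
Rounded to 4 decimal places: U = 0.7142
RM (Liu & Layland) bound for 4 tasks = 0.756828; compare with U = 5339/7475 (approx. 0.714247)
U <= bound, so schedulable by RM sufficient condition.

0.7142


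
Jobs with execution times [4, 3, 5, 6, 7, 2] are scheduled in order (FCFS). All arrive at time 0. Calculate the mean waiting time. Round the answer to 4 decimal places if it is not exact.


FCFS order (as given): [4, 3, 5, 6, 7, 2]
Waiting times:
  Job 1: wait = 0
  Job 2: wait = 4
  Job 3: wait = 7
  Job 4: wait = 12
  Job 5: wait = 18
  Job 6: wait = 25
Sum of waiting times = 66
Average waiting time = 66/6 = 11.0

11.0


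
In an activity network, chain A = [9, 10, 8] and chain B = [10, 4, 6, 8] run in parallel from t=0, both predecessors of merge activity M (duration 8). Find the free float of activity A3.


ES(A3) = sum of predecessors on chain A = 19
EF(A3) = ES + duration = 19 + 8 = 27
Successor of A3 is M. ES(M) = max(sum(A), sum(B)) = max(27, 28) = 28
Free float = ES(successor) - EF(current) = 28 - 27 = 1

1


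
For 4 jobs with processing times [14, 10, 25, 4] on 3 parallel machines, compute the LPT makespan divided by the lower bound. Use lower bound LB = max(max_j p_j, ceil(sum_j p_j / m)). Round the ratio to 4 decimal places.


LPT order: [25, 14, 10, 4]
Machine loads after assignment: [25, 14, 14]
LPT makespan = 25
Lower bound = max(max_job, ceil(total/3)) = max(25, 18) = 25
Ratio = 25 / 25 = 1.0

1.0


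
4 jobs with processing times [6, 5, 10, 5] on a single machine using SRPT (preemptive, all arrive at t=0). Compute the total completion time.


Since all jobs arrive at t=0, SRPT equals SPT ordering.
SPT order: [5, 5, 6, 10]
Completion times:
  Job 1: p=5, C=5
  Job 2: p=5, C=10
  Job 3: p=6, C=16
  Job 4: p=10, C=26
Total completion time = 5 + 10 + 16 + 26 = 57

57


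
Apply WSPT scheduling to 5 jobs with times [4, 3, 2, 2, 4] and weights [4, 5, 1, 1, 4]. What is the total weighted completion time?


Compute p/w ratios and sort ascending (WSPT): [(3, 5), (4, 4), (4, 4), (2, 1), (2, 1)]
Compute weighted completion times:
  Job (p=3,w=5): C=3, w*C=5*3=15
  Job (p=4,w=4): C=7, w*C=4*7=28
  Job (p=4,w=4): C=11, w*C=4*11=44
  Job (p=2,w=1): C=13, w*C=1*13=13
  Job (p=2,w=1): C=15, w*C=1*15=15
Total weighted completion time = 115

115


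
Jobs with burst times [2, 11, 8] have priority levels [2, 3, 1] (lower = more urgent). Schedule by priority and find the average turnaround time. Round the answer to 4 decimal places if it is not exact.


Sort by priority (ascending = highest first):
Order: [(1, 8), (2, 2), (3, 11)]
Completion times:
  Priority 1, burst=8, C=8
  Priority 2, burst=2, C=10
  Priority 3, burst=11, C=21
Average turnaround = 39/3 = 13.0

13.0


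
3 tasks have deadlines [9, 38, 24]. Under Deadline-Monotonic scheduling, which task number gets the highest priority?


Sort tasks by relative deadline (ascending):
  Task 1: deadline = 9
  Task 3: deadline = 24
  Task 2: deadline = 38
Priority order (highest first): [1, 3, 2]
Highest priority task = 1

1


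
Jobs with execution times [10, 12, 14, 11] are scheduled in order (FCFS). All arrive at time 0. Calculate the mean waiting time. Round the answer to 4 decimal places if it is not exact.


FCFS order (as given): [10, 12, 14, 11]
Waiting times:
  Job 1: wait = 0
  Job 2: wait = 10
  Job 3: wait = 22
  Job 4: wait = 36
Sum of waiting times = 68
Average waiting time = 68/4 = 17.0

17.0


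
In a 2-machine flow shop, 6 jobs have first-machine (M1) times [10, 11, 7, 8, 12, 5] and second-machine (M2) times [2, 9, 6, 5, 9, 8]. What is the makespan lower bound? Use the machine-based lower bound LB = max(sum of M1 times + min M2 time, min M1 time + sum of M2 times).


LB1 = sum(M1 times) + min(M2 times) = 53 + 2 = 55
LB2 = min(M1 times) + sum(M2 times) = 5 + 39 = 44
Lower bound = max(LB1, LB2) = max(55, 44) = 55

55


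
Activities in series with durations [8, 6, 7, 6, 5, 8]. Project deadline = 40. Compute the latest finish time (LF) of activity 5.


LF(activity 5) = deadline - sum of successor durations
Successors: activities 6 through 6 with durations [8]
Sum of successor durations = 8
LF = 40 - 8 = 32

32


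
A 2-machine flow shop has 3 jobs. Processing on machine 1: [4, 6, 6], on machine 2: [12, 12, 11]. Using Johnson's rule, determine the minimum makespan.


Apply Johnson's rule:
  Group 1 (a <= b): [(1, 4, 12), (2, 6, 12), (3, 6, 11)]
  Group 2 (a > b): []
Optimal job order: [1, 2, 3]
Schedule:
  Job 1: M1 done at 4, M2 done at 16
  Job 2: M1 done at 10, M2 done at 28
  Job 3: M1 done at 16, M2 done at 39
Makespan = 39

39


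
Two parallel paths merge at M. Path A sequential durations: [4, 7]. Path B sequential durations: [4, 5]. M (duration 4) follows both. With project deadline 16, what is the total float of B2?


Forward pass: ES(B2) = sum of predecessors on chain B = 4
EF = ES + duration = 4 + 5 = 9
Backward pass: LF(M) = deadline = 16; LS(M) = 16 - 4 = 12
LF(B2) = LS(M) - sum(successors on chain B) = 12 - 0 = 12
LS = LF - duration = 12 - 5 = 7
Total float = LS - ES = 7 - 4 = 3

3


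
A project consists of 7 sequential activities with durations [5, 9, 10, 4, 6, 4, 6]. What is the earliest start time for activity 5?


Activity 5 starts after activities 1 through 4 complete.
Predecessor durations: [5, 9, 10, 4]
ES = 5 + 9 + 10 + 4 = 28

28


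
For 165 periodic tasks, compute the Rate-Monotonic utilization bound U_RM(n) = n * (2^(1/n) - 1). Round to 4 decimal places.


Compute 2^(1/165) = 1.0042097281
Subtract 1: 1.0042097281 - 1 = 0.0042097281
Multiply by n: 165 * 0.0042097281 = 0.6946051365
Round to 4 dp: 0.6946

0.6946


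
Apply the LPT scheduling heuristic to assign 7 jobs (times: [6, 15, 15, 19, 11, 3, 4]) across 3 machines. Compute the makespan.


Sort jobs in decreasing order (LPT): [19, 15, 15, 11, 6, 4, 3]
Assign each job to the least loaded machine:
  Machine 1: jobs [19, 4], load = 23
  Machine 2: jobs [15, 11], load = 26
  Machine 3: jobs [15, 6, 3], load = 24
Makespan = max load = 26

26


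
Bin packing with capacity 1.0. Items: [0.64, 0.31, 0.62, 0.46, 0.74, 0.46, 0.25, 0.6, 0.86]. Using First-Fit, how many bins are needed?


Place items sequentially using First-Fit:
  Item 0.64 -> new Bin 1
  Item 0.31 -> Bin 1 (now 0.95)
  Item 0.62 -> new Bin 2
  Item 0.46 -> new Bin 3
  Item 0.74 -> new Bin 4
  Item 0.46 -> Bin 3 (now 0.92)
  Item 0.25 -> Bin 2 (now 0.87)
  Item 0.6 -> new Bin 5
  Item 0.86 -> new Bin 6
Total bins used = 6

6


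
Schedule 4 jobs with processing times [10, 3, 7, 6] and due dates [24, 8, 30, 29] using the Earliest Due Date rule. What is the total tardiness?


Sort by due date (EDD order): [(3, 8), (10, 24), (6, 29), (7, 30)]
Compute completion times and tardiness:
  Job 1: p=3, d=8, C=3, tardiness=max(0,3-8)=0
  Job 2: p=10, d=24, C=13, tardiness=max(0,13-24)=0
  Job 3: p=6, d=29, C=19, tardiness=max(0,19-29)=0
  Job 4: p=7, d=30, C=26, tardiness=max(0,26-30)=0
Total tardiness = 0

0


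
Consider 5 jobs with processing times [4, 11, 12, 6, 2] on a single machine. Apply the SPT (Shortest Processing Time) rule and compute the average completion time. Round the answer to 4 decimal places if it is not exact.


Sort jobs by processing time (SPT order): [2, 4, 6, 11, 12]
Compute completion times sequentially:
  Job 1: processing = 2, completes at 2
  Job 2: processing = 4, completes at 6
  Job 3: processing = 6, completes at 12
  Job 4: processing = 11, completes at 23
  Job 5: processing = 12, completes at 35
Sum of completion times = 78
Average completion time = 78/5 = 15.6

15.6


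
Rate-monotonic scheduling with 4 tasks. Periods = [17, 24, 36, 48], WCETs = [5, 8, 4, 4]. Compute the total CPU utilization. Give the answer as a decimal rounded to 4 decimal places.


Compute individual utilizations (exact fractions):
  Task 1: C/T = 5/17 (approx. 0.2941)
  Task 2: C/T = 8/24 = 1/3 (approx. 0.3333)
  Task 3: C/T = 4/36 = 1/9 (approx. 0.1111)
  Task 4: C/T = 4/48 = 1/12 (approx. 0.0833)
Total utilization U = 5/17 + 1/3 + 1/9 + 1/12 = 503/612
Rounded to 4 decimal places: U = 0.8219
RM (Liu & Layland) bound for 4 tasks = 0.756828; compare with U = 503/612 (approx. 0.821895)
bound < U <= 1, so the RM sufficient condition is not met (inconclusive; an exact test such as response-time analysis is needed).

0.8219


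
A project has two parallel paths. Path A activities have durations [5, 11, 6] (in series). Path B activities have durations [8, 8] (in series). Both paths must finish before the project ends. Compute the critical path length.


Path A total = 5 + 11 + 6 = 22
Path B total = 8 + 8 = 16
Critical path = longest path = max(22, 16) = 22

22


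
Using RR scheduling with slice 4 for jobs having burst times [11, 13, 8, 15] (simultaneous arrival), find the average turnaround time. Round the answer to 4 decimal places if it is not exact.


Time quantum = 4
Execution trace:
  J1 runs 4 units, time = 4
  J2 runs 4 units, time = 8
  J3 runs 4 units, time = 12
  J4 runs 4 units, time = 16
  J1 runs 4 units, time = 20
  J2 runs 4 units, time = 24
  J3 runs 4 units, time = 28
  J4 runs 4 units, time = 32
  J1 runs 3 units, time = 35
  J2 runs 4 units, time = 39
  J4 runs 4 units, time = 43
  J2 runs 1 units, time = 44
  J4 runs 3 units, time = 47
Finish times: [35, 44, 28, 47]
Average turnaround = 154/4 = 38.5

38.5


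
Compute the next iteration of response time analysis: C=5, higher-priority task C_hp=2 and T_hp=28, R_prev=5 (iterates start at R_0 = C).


R_next = C + ceil(R_prev / T_hp) * C_hp
ceil(5 / 28) = ceil(0.1786) = 1
Interference = 1 * 2 = 2
R_next = 5 + 2 = 7

7


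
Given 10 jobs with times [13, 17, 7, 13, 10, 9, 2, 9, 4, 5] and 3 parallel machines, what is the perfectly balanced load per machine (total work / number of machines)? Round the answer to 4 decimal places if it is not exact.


Total processing time = 13 + 17 + 7 + 13 + 10 + 9 + 2 + 9 + 4 + 5 = 89
Number of machines = 3
Ideal balanced load = 89 / 3 = 29.6667

29.6667


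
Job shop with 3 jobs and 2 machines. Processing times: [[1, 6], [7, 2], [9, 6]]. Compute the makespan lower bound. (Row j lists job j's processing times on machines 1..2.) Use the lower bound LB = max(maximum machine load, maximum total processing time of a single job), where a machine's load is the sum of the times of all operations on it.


Machine loads:
  Machine 1: 1 + 7 + 9 = 17
  Machine 2: 6 + 2 + 6 = 14
Max machine load = 17
Job totals:
  Job 1: 7
  Job 2: 9
  Job 3: 15
Max job total = 15
Lower bound = max(17, 15) = 17

17


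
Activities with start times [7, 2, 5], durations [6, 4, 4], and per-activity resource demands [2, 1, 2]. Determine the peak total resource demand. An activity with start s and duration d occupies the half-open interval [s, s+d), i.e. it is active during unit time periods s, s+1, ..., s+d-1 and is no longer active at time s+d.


Each activity i is active on [start_i, start_i + duration_i).
Compute total resource usage per time slot:
  t=0: active resources = [], total = 0
  t=1: active resources = [], total = 0
  t=2: active resources = [1], total = 1
  t=3: active resources = [1], total = 1
  t=4: active resources = [1], total = 1
  t=5: active resources = [1, 2], total = 3
  t=6: active resources = [2], total = 2
  t=7: active resources = [2, 2], total = 4
  t=8: active resources = [2, 2], total = 4
  t=9: active resources = [2], total = 2
  t=10: active resources = [2], total = 2
  t=11: active resources = [2], total = 2
  t=12: active resources = [2], total = 2
Peak resource demand = 4

4


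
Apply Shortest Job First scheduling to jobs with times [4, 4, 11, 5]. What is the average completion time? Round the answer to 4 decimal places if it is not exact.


SJF order (ascending): [4, 4, 5, 11]
Completion times:
  Job 1: burst=4, C=4
  Job 2: burst=4, C=8
  Job 3: burst=5, C=13
  Job 4: burst=11, C=24
Average completion = 49/4 = 12.25

12.25


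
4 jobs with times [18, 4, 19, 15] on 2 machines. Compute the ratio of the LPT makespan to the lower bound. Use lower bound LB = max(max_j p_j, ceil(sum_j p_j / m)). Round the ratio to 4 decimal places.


LPT order: [19, 18, 15, 4]
Machine loads after assignment: [23, 33]
LPT makespan = 33
Lower bound = max(max_job, ceil(total/2)) = max(19, 28) = 28
Ratio = 33 / 28 = 1.1786

1.1786


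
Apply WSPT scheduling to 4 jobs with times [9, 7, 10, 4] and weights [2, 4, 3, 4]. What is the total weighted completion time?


Compute p/w ratios and sort ascending (WSPT): [(4, 4), (7, 4), (10, 3), (9, 2)]
Compute weighted completion times:
  Job (p=4,w=4): C=4, w*C=4*4=16
  Job (p=7,w=4): C=11, w*C=4*11=44
  Job (p=10,w=3): C=21, w*C=3*21=63
  Job (p=9,w=2): C=30, w*C=2*30=60
Total weighted completion time = 183

183


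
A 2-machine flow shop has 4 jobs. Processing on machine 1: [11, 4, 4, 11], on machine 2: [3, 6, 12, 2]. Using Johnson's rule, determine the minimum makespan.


Apply Johnson's rule:
  Group 1 (a <= b): [(2, 4, 6), (3, 4, 12)]
  Group 2 (a > b): [(1, 11, 3), (4, 11, 2)]
Optimal job order: [2, 3, 1, 4]
Schedule:
  Job 2: M1 done at 4, M2 done at 10
  Job 3: M1 done at 8, M2 done at 22
  Job 1: M1 done at 19, M2 done at 25
  Job 4: M1 done at 30, M2 done at 32
Makespan = 32

32


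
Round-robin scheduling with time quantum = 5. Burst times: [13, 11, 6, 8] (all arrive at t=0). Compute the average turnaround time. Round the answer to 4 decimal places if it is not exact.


Time quantum = 5
Execution trace:
  J1 runs 5 units, time = 5
  J2 runs 5 units, time = 10
  J3 runs 5 units, time = 15
  J4 runs 5 units, time = 20
  J1 runs 5 units, time = 25
  J2 runs 5 units, time = 30
  J3 runs 1 units, time = 31
  J4 runs 3 units, time = 34
  J1 runs 3 units, time = 37
  J2 runs 1 units, time = 38
Finish times: [37, 38, 31, 34]
Average turnaround = 140/4 = 35.0

35.0


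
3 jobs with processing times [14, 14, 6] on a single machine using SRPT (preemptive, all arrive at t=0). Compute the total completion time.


Since all jobs arrive at t=0, SRPT equals SPT ordering.
SPT order: [6, 14, 14]
Completion times:
  Job 1: p=6, C=6
  Job 2: p=14, C=20
  Job 3: p=14, C=34
Total completion time = 6 + 20 + 34 = 60

60


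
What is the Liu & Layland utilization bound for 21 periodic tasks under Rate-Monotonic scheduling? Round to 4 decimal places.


Compute 2^(1/21) = 1.0335577830
Subtract 1: 1.0335577830 - 1 = 0.0335577830
Multiply by n: 21 * 0.0335577830 = 0.7047134430
Round to 4 dp: 0.7047

0.7047


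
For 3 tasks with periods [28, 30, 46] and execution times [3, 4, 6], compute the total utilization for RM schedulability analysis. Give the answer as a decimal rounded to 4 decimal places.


Compute individual utilizations (exact fractions):
  Task 1: C/T = 3/28 (approx. 0.1071)
  Task 2: C/T = 4/30 = 2/15 (approx. 0.1333)
  Task 3: C/T = 6/46 = 3/23 (approx. 0.1304)
Total utilization U = 3/28 + 2/15 + 3/23 = 3583/9660
Rounded to 4 decimal places: U = 0.3709
RM (Liu & Layland) bound for 3 tasks = 0.779763; compare with U = 3583/9660 (approx. 0.370911)
U <= bound, so schedulable by RM sufficient condition.

0.3709


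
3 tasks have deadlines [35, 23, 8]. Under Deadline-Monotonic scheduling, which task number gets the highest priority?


Sort tasks by relative deadline (ascending):
  Task 3: deadline = 8
  Task 2: deadline = 23
  Task 1: deadline = 35
Priority order (highest first): [3, 2, 1]
Highest priority task = 3

3


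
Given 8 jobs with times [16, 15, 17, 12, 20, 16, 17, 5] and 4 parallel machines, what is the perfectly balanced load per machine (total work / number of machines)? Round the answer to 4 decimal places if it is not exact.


Total processing time = 16 + 15 + 17 + 12 + 20 + 16 + 17 + 5 = 118
Number of machines = 4
Ideal balanced load = 118 / 4 = 29.5

29.5


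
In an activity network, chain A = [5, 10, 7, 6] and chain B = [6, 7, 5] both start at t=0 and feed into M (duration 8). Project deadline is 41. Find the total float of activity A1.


Forward pass: ES(A1) = sum of predecessors on chain A = 0
EF = ES + duration = 0 + 5 = 5
Backward pass: LF(M) = deadline = 41; LS(M) = 41 - 8 = 33
LF(A1) = LS(M) - sum(successors on chain A) = 33 - 23 = 10
LS = LF - duration = 10 - 5 = 5
Total float = LS - ES = 5 - 0 = 5

5


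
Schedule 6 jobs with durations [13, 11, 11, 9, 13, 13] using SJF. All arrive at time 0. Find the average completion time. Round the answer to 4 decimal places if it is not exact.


SJF order (ascending): [9, 11, 11, 13, 13, 13]
Completion times:
  Job 1: burst=9, C=9
  Job 2: burst=11, C=20
  Job 3: burst=11, C=31
  Job 4: burst=13, C=44
  Job 5: burst=13, C=57
  Job 6: burst=13, C=70
Average completion = 231/6 = 38.5

38.5


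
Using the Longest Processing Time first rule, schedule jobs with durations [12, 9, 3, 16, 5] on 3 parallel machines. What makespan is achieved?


Sort jobs in decreasing order (LPT): [16, 12, 9, 5, 3]
Assign each job to the least loaded machine:
  Machine 1: jobs [16], load = 16
  Machine 2: jobs [12, 3], load = 15
  Machine 3: jobs [9, 5], load = 14
Makespan = max load = 16

16


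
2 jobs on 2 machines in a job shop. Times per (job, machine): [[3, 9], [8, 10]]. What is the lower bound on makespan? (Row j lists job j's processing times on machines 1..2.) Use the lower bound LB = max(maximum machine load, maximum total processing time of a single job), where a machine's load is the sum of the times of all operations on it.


Machine loads:
  Machine 1: 3 + 8 = 11
  Machine 2: 9 + 10 = 19
Max machine load = 19
Job totals:
  Job 1: 12
  Job 2: 18
Max job total = 18
Lower bound = max(19, 18) = 19

19


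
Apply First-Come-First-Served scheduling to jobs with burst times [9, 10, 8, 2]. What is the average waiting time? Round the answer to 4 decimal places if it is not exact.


FCFS order (as given): [9, 10, 8, 2]
Waiting times:
  Job 1: wait = 0
  Job 2: wait = 9
  Job 3: wait = 19
  Job 4: wait = 27
Sum of waiting times = 55
Average waiting time = 55/4 = 13.75

13.75


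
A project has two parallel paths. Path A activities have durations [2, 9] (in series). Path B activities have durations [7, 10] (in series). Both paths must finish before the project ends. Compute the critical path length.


Path A total = 2 + 9 = 11
Path B total = 7 + 10 = 17
Critical path = longest path = max(11, 17) = 17

17


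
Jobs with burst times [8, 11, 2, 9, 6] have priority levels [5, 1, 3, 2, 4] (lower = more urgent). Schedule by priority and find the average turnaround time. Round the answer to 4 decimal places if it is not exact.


Sort by priority (ascending = highest first):
Order: [(1, 11), (2, 9), (3, 2), (4, 6), (5, 8)]
Completion times:
  Priority 1, burst=11, C=11
  Priority 2, burst=9, C=20
  Priority 3, burst=2, C=22
  Priority 4, burst=6, C=28
  Priority 5, burst=8, C=36
Average turnaround = 117/5 = 23.4

23.4


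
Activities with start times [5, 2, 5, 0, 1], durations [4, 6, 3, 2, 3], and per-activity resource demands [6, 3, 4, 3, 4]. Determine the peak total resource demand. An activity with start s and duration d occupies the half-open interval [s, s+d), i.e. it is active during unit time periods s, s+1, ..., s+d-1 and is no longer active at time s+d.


Each activity i is active on [start_i, start_i + duration_i).
Compute total resource usage per time slot:
  t=0: active resources = [3], total = 3
  t=1: active resources = [3, 4], total = 7
  t=2: active resources = [3, 4], total = 7
  t=3: active resources = [3, 4], total = 7
  t=4: active resources = [3], total = 3
  t=5: active resources = [6, 3, 4], total = 13
  t=6: active resources = [6, 3, 4], total = 13
  t=7: active resources = [6, 3, 4], total = 13
  t=8: active resources = [6], total = 6
Peak resource demand = 13

13


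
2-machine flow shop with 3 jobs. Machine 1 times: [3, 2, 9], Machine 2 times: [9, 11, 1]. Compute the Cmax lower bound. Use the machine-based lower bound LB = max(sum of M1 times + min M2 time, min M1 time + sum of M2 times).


LB1 = sum(M1 times) + min(M2 times) = 14 + 1 = 15
LB2 = min(M1 times) + sum(M2 times) = 2 + 21 = 23
Lower bound = max(LB1, LB2) = max(15, 23) = 23

23


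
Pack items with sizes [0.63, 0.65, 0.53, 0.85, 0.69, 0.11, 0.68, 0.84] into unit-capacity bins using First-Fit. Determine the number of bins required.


Place items sequentially using First-Fit:
  Item 0.63 -> new Bin 1
  Item 0.65 -> new Bin 2
  Item 0.53 -> new Bin 3
  Item 0.85 -> new Bin 4
  Item 0.69 -> new Bin 5
  Item 0.11 -> Bin 1 (now 0.74)
  Item 0.68 -> new Bin 6
  Item 0.84 -> new Bin 7
Total bins used = 7

7


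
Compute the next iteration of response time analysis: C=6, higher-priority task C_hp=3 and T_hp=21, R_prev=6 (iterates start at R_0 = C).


R_next = C + ceil(R_prev / T_hp) * C_hp
ceil(6 / 21) = ceil(0.2857) = 1
Interference = 1 * 3 = 3
R_next = 6 + 3 = 9

9


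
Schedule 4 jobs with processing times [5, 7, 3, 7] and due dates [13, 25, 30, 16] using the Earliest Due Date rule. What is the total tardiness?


Sort by due date (EDD order): [(5, 13), (7, 16), (7, 25), (3, 30)]
Compute completion times and tardiness:
  Job 1: p=5, d=13, C=5, tardiness=max(0,5-13)=0
  Job 2: p=7, d=16, C=12, tardiness=max(0,12-16)=0
  Job 3: p=7, d=25, C=19, tardiness=max(0,19-25)=0
  Job 4: p=3, d=30, C=22, tardiness=max(0,22-30)=0
Total tardiness = 0

0


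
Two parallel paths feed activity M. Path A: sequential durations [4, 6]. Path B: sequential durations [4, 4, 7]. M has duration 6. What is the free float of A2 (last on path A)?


ES(A2) = sum of predecessors on chain A = 4
EF(A2) = ES + duration = 4 + 6 = 10
Successor of A2 is M. ES(M) = max(sum(A), sum(B)) = max(10, 15) = 15
Free float = ES(successor) - EF(current) = 15 - 10 = 5

5


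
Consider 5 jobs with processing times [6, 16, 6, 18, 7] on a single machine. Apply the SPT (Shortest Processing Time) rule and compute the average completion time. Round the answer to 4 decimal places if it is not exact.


Sort jobs by processing time (SPT order): [6, 6, 7, 16, 18]
Compute completion times sequentially:
  Job 1: processing = 6, completes at 6
  Job 2: processing = 6, completes at 12
  Job 3: processing = 7, completes at 19
  Job 4: processing = 16, completes at 35
  Job 5: processing = 18, completes at 53
Sum of completion times = 125
Average completion time = 125/5 = 25.0

25.0


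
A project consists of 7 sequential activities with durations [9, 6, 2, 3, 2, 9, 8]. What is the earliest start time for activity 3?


Activity 3 starts after activities 1 through 2 complete.
Predecessor durations: [9, 6]
ES = 9 + 6 = 15

15


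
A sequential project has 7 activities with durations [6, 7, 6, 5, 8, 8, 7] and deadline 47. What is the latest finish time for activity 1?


LF(activity 1) = deadline - sum of successor durations
Successors: activities 2 through 7 with durations [7, 6, 5, 8, 8, 7]
Sum of successor durations = 41
LF = 47 - 41 = 6

6


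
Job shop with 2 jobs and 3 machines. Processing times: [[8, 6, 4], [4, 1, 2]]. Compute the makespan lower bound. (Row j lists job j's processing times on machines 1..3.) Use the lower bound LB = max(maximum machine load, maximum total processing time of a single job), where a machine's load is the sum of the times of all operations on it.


Machine loads:
  Machine 1: 8 + 4 = 12
  Machine 2: 6 + 1 = 7
  Machine 3: 4 + 2 = 6
Max machine load = 12
Job totals:
  Job 1: 18
  Job 2: 7
Max job total = 18
Lower bound = max(12, 18) = 18

18


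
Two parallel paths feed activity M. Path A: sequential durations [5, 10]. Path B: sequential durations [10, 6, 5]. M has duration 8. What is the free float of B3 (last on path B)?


ES(B3) = sum of predecessors on chain B = 16
EF(B3) = ES + duration = 16 + 5 = 21
Successor of B3 is M. ES(M) = max(sum(A), sum(B)) = max(15, 21) = 21
Free float = ES(successor) - EF(current) = 21 - 21 = 0

0


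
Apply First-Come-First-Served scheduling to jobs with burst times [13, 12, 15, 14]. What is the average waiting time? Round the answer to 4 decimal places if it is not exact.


FCFS order (as given): [13, 12, 15, 14]
Waiting times:
  Job 1: wait = 0
  Job 2: wait = 13
  Job 3: wait = 25
  Job 4: wait = 40
Sum of waiting times = 78
Average waiting time = 78/4 = 19.5

19.5


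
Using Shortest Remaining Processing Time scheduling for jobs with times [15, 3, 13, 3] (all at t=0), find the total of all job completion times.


Since all jobs arrive at t=0, SRPT equals SPT ordering.
SPT order: [3, 3, 13, 15]
Completion times:
  Job 1: p=3, C=3
  Job 2: p=3, C=6
  Job 3: p=13, C=19
  Job 4: p=15, C=34
Total completion time = 3 + 6 + 19 + 34 = 62

62


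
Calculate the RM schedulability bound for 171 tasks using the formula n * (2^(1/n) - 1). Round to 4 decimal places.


Compute 2^(1/171) = 1.0040617188
Subtract 1: 1.0040617188 - 1 = 0.0040617188
Multiply by n: 171 * 0.0040617188 = 0.6945539148
Round to 4 dp: 0.6946

0.6946


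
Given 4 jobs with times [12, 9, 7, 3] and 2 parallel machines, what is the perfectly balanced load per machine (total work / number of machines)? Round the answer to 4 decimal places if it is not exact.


Total processing time = 12 + 9 + 7 + 3 = 31
Number of machines = 2
Ideal balanced load = 31 / 2 = 15.5

15.5


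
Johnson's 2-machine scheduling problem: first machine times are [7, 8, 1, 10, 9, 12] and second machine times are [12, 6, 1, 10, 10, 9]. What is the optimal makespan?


Apply Johnson's rule:
  Group 1 (a <= b): [(3, 1, 1), (1, 7, 12), (5, 9, 10), (4, 10, 10)]
  Group 2 (a > b): [(6, 12, 9), (2, 8, 6)]
Optimal job order: [3, 1, 5, 4, 6, 2]
Schedule:
  Job 3: M1 done at 1, M2 done at 2
  Job 1: M1 done at 8, M2 done at 20
  Job 5: M1 done at 17, M2 done at 30
  Job 4: M1 done at 27, M2 done at 40
  Job 6: M1 done at 39, M2 done at 49
  Job 2: M1 done at 47, M2 done at 55
Makespan = 55

55


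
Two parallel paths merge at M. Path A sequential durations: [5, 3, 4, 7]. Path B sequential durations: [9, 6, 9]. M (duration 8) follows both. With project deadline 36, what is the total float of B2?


Forward pass: ES(B2) = sum of predecessors on chain B = 9
EF = ES + duration = 9 + 6 = 15
Backward pass: LF(M) = deadline = 36; LS(M) = 36 - 8 = 28
LF(B2) = LS(M) - sum(successors on chain B) = 28 - 9 = 19
LS = LF - duration = 19 - 6 = 13
Total float = LS - ES = 13 - 9 = 4

4


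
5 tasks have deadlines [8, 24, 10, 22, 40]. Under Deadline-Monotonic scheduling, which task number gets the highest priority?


Sort tasks by relative deadline (ascending):
  Task 1: deadline = 8
  Task 3: deadline = 10
  Task 4: deadline = 22
  Task 2: deadline = 24
  Task 5: deadline = 40
Priority order (highest first): [1, 3, 4, 2, 5]
Highest priority task = 1

1


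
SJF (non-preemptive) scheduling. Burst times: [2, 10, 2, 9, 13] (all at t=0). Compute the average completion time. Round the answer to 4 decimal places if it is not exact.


SJF order (ascending): [2, 2, 9, 10, 13]
Completion times:
  Job 1: burst=2, C=2
  Job 2: burst=2, C=4
  Job 3: burst=9, C=13
  Job 4: burst=10, C=23
  Job 5: burst=13, C=36
Average completion = 78/5 = 15.6

15.6


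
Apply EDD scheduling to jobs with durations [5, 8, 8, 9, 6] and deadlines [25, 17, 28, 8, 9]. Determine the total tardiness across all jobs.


Sort by due date (EDD order): [(9, 8), (6, 9), (8, 17), (5, 25), (8, 28)]
Compute completion times and tardiness:
  Job 1: p=9, d=8, C=9, tardiness=max(0,9-8)=1
  Job 2: p=6, d=9, C=15, tardiness=max(0,15-9)=6
  Job 3: p=8, d=17, C=23, tardiness=max(0,23-17)=6
  Job 4: p=5, d=25, C=28, tardiness=max(0,28-25)=3
  Job 5: p=8, d=28, C=36, tardiness=max(0,36-28)=8
Total tardiness = 24

24


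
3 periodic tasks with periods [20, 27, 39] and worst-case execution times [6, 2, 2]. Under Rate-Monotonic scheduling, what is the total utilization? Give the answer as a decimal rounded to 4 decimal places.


Compute individual utilizations (exact fractions):
  Task 1: C/T = 6/20 = 3/10 (approx. 0.3)
  Task 2: C/T = 2/27 (approx. 0.0741)
  Task 3: C/T = 2/39 (approx. 0.0513)
Total utilization U = 3/10 + 2/27 + 2/39 = 1493/3510
Rounded to 4 decimal places: U = 0.4254
RM (Liu & Layland) bound for 3 tasks = 0.779763; compare with U = 1493/3510 (approx. 0.425356)
U <= bound, so schedulable by RM sufficient condition.

0.4254


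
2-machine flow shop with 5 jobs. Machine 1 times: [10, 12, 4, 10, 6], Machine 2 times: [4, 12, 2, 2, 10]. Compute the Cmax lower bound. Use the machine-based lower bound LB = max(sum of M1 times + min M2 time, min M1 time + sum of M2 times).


LB1 = sum(M1 times) + min(M2 times) = 42 + 2 = 44
LB2 = min(M1 times) + sum(M2 times) = 4 + 30 = 34
Lower bound = max(LB1, LB2) = max(44, 34) = 44

44


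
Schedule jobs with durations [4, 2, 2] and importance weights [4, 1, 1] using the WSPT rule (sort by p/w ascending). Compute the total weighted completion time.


Compute p/w ratios and sort ascending (WSPT): [(4, 4), (2, 1), (2, 1)]
Compute weighted completion times:
  Job (p=4,w=4): C=4, w*C=4*4=16
  Job (p=2,w=1): C=6, w*C=1*6=6
  Job (p=2,w=1): C=8, w*C=1*8=8
Total weighted completion time = 30

30
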